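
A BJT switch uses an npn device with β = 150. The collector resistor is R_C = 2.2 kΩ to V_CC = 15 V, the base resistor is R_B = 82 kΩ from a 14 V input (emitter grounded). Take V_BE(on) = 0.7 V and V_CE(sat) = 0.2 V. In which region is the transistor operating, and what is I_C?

Assume active: I_B = (14 − 0.7)/82 = 0.162 mA, giving I_C = β·I_B = 24.3 mA.
But then V_CE = 15 − 24.3×2.2 = -38.5 V < V_CE(sat) = 0.2 V — impossible in the active region.
So the transistor is saturated. With V_CE = 0.2 V, I_C = (V_CC − 0.2)/R_C = 14.8/2.2 = 6.73 mA.
Check: β·I_B = 24.3 mA > I_C = 6.73 mA, confirming saturation.

saturation; I_C ≈ 6.7 mA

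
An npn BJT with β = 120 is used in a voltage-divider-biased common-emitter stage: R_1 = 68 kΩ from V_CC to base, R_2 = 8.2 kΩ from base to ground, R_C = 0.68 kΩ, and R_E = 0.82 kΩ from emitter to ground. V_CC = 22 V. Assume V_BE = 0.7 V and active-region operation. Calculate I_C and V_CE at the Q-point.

Thevenize the base divider: V_Th = V_CC·R_2/(R_1+R_2) = 22×8.2/76.2 = 2.37 V, R_Th = R_1‖R_2 = 7.32 kΩ.
Base-emitter loop: V_Th = I_B·R_Th + V_BE + (β+1)I_B·R_E, so I_B = (2.37 − 0.7) / (7.32 + 121×0.82) = 0.0157 mA.
I_C = β·I_B = 120×0.0157 = 1.88 mA, and I_E = (β+1)I_B = 1.89 mA.
V_CE = V_CC − I_C·R_C − I_E·R_E = 22 − 1.88×0.68 − 1.89×0.82 = 19.2 V.
V_CE = 19.2 V > 0.2 V confirms active-region operation.

I_C ≈ 1.9 mA, V_CE ≈ 19 V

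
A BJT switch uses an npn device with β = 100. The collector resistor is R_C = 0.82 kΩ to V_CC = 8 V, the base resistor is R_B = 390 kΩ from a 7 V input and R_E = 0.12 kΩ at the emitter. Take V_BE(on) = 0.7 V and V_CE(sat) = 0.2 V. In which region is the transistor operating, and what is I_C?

active; I_C ≈ 1.6 mA

Assume active. Base-emitter loop: I_B = (V_BB − V_BE)/(R_B + (β+1)R_E) = (7 − 0.7)/(390 + 101×0.12) = 0.0157 mA.
I_C = β·I_B = 100×0.0157 = 1.57 mA.
V_CE = V_CC − I_C·R_C − I_E·R_E = 8 − 1.57×0.82 − 1.58×0.12 = 6.53 V > V_CE(sat), so the active-region assumption holds.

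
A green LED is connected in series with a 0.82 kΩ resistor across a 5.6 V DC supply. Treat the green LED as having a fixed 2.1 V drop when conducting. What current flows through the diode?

KVL around the loop: 5.6 = V_D + I·R = 2.1 + I × 0.82 kΩ.
So I = (5.6 − 2.1) / 0.82 kΩ = 3.5 / 0.82 = 4.27 mA.

I ≈ 4.3 mA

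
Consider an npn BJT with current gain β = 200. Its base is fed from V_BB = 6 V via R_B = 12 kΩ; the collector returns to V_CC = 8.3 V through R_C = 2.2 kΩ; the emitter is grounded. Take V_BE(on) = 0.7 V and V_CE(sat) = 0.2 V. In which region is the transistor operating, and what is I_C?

Assume active: I_B = (6 − 0.7)/12 = 0.442 mA, giving I_C = β·I_B = 88.3 mA.
But then V_CE = 8.3 − 88.3×2.2 = -186 V < V_CE(sat) = 0.2 V — impossible in the active region.
So the transistor is saturated. With V_CE = 0.2 V, I_C = (V_CC − 0.2)/R_C = 8.1/2.2 = 3.68 mA.
Check: β·I_B = 88.3 mA > I_C = 3.68 mA, confirming saturation.

saturation; I_C ≈ 3.7 mA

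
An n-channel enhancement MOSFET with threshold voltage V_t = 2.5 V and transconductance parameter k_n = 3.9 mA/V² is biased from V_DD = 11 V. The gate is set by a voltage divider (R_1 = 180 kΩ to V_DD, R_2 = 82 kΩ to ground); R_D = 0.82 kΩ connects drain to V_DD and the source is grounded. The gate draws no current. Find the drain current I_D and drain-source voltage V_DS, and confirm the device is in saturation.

V_G = V_DD·R_2/(R_1+R_2) = 11×82/262 = 3.44 V. With the source grounded, V_GS = V_G = 3.44 V.
Assume saturation: I_D = (k_n/2)(V_GS − V_t)² = (3.9/2)×(3.44 − 2.5)² = 1.95×0.943² = 1.73 mA.
V_DS = V_DD − I_D·R_D = 11 − 1.73×0.82 = 9.58 V.
Saturation requires V_DS ≥ V_GS − V_t = 0.943 V; 9.58 ≥ 0.943 ✓.

I_D ≈ 1.7 mA, V_DS ≈ 9.6 V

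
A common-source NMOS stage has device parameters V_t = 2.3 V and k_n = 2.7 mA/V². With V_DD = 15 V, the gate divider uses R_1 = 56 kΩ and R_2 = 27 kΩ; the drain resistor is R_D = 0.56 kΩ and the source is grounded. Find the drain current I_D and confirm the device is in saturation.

V_G = V_DD·R_2/(R_1+R_2) = 15×27/83 = 4.88 V. With the source grounded, V_GS = V_G = 4.88 V.
Assume saturation: I_D = (k_n/2)(V_GS − V_t)² = (2.7/2)×(4.88 − 2.3)² = 1.35×2.58² = 8.98 mA.
V_DS = V_DD − I_D·R_D = 15 − 8.98×0.56 = 9.97 V.
Saturation requires V_DS ≥ V_GS − V_t = 2.58 V; 9.97 ≥ 2.58 ✓.

I_D ≈ 9 mA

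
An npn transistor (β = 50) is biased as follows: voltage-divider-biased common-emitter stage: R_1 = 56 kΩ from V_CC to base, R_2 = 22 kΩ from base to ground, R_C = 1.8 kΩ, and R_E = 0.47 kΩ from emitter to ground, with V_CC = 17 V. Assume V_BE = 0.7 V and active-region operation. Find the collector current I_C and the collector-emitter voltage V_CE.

Thevenize the base divider: V_Th = V_CC·R_2/(R_1+R_2) = 17×22/78 = 4.79 V, R_Th = R_1‖R_2 = 15.8 kΩ.
Base-emitter loop: V_Th = I_B·R_Th + V_BE + (β+1)I_B·R_E, so I_B = (4.79 − 0.7) / (15.8 + 51×0.47) = 0.103 mA.
I_C = β·I_B = 50×0.103 = 5.15 mA, and I_E = (β+1)I_B = 5.25 mA.
V_CE = V_CC − I_C·R_C − I_E·R_E = 17 − 5.15×1.8 − 5.25×0.47 = 5.26 V.
V_CE = 5.26 V > 0.2 V confirms active-region operation.

I_C ≈ 5.1 mA, V_CE ≈ 5.3 V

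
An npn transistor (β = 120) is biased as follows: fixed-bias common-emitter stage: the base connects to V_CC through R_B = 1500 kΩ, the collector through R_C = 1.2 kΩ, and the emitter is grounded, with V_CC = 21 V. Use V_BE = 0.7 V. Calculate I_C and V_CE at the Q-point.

Base loop: V_CC = I_B·R_B + V_BE, so I_B = (21 − 0.7)/1500 kΩ = 0.0135 mA.
In the active region I_C = β·I_B = 120 × 0.0135 = 1.62 mA.
Collector loop: V_CE = V_CC − I_C·R_C = 21 − 1.62×1.2 = 19.1 V.
Since V_CE = 19.1 V > V_CE(sat) ≈ 0.2 V, the transistor is in the active region as assumed.

I_C ≈ 1.6 mA, V_CE ≈ 19 V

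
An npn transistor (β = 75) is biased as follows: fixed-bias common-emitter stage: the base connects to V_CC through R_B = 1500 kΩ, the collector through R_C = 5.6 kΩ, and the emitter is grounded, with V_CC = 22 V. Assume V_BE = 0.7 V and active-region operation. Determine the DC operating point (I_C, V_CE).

I_C ≈ 1.1 mA, V_CE ≈ 16 V

Base loop: V_CC = I_B·R_B + V_BE, so I_B = (22 − 0.7)/1500 kΩ = 0.0142 mA.
In the active region I_C = β·I_B = 75 × 0.0142 = 1.07 mA.
Collector loop: V_CE = V_CC − I_C·R_C = 22 − 1.07×5.6 = 16 V.
Since V_CE = 16 V > V_CE(sat) ≈ 0.2 V, the transistor is in the active region as assumed.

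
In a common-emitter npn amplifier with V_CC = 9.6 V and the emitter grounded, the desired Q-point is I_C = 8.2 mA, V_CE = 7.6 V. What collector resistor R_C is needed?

Collector loop: V_CC = I_C·R_C + V_CE.
R_C = (V_CC − V_CE)/I_C = (9.6 − 7.6)/8.2 = 0.244 kΩ.

R_C ≈ 0.24 kΩ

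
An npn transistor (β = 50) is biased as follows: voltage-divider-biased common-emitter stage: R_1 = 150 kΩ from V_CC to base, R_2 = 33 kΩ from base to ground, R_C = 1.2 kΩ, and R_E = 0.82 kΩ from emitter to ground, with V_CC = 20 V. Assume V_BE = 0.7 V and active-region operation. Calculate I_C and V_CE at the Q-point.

Thevenize the base divider: V_Th = V_CC·R_2/(R_1+R_2) = 20×33/183 = 3.61 V, R_Th = R_1‖R_2 = 27 kΩ.
Base-emitter loop: V_Th = I_B·R_Th + V_BE + (β+1)I_B·R_E, so I_B = (3.61 − 0.7) / (27 + 51×0.82) = 0.0422 mA.
I_C = β·I_B = 50×0.0422 = 2.11 mA, and I_E = (β+1)I_B = 2.15 mA.
V_CE = V_CC − I_C·R_C − I_E·R_E = 20 − 2.11×1.2 − 2.15×0.82 = 15.7 V.
V_CE = 15.7 V > 0.2 V confirms active-region operation.

I_C ≈ 2.1 mA, V_CE ≈ 16 V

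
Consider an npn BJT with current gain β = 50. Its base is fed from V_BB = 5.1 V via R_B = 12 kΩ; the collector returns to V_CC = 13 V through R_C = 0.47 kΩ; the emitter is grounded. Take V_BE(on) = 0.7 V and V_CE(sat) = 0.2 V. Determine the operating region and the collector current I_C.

Assume active. Base-emitter loop: I_B = (V_BB − V_BE)/R_B = (5.1 − 0.7)/12 = 0.367 mA.
I_C = β·I_B = 50×0.367 = 18.3 mA.
V_CE = V_CC − I_C·R_C = 13 − 18.3×0.47 = 4.38 V > V_CE(sat), so the active-region assumption holds.

active; I_C ≈ 18 mA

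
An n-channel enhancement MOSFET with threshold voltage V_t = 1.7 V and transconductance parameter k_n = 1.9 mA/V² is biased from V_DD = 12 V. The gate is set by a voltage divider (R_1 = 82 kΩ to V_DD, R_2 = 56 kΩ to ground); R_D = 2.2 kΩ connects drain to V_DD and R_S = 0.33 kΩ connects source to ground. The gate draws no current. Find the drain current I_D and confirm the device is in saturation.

V_G = V_DD·R_2/(R_1+R_2) = 12×56/138 = 4.87 V.
Assume saturation: I_D = (k_n/2)(V_GS − V_t)² with V_GS = V_G − I_D·R_S = 4.87 − 0.33·I_D.
Substituting gives 0.103·I_D² − 2.99·I_D + 9.54 = 0, with roots I_D = 3.66 or 25.2 mA.
The root I_D = 25.2 mA gives V_GS = -3.45 V ≤ V_t, so take I_D = 3.66 mA.
Then V_GS = 3.66 V and V_DS = V_DD − I_D(R_D+R_S) = 12 − 3.66×2.53 = 2.74 V.
Saturation requires V_DS ≥ V_GS − V_t = 1.96 V; 2.74 ≥ 1.96 ✓.

I_D ≈ 3.7 mA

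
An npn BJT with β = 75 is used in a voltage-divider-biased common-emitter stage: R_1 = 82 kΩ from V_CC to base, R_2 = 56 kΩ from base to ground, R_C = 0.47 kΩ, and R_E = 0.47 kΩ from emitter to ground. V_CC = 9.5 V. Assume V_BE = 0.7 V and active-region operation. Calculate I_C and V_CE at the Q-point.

Thevenize the base divider: V_Th = V_CC·R_2/(R_1+R_2) = 9.5×56/138 = 3.86 V, R_Th = R_1‖R_2 = 33.3 kΩ.
Base-emitter loop: V_Th = I_B·R_Th + V_BE + (β+1)I_B·R_E, so I_B = (3.86 − 0.7) / (33.3 + 76×0.47) = 0.0457 mA.
I_C = β·I_B = 75×0.0457 = 3.43 mA, and I_E = (β+1)I_B = 3.48 mA.
V_CE = V_CC − I_C·R_C − I_E·R_E = 9.5 − 3.43×0.47 − 3.48×0.47 = 6.25 V.
V_CE = 6.25 V > 0.2 V confirms active-region operation.

I_C ≈ 3.4 mA, V_CE ≈ 6.3 V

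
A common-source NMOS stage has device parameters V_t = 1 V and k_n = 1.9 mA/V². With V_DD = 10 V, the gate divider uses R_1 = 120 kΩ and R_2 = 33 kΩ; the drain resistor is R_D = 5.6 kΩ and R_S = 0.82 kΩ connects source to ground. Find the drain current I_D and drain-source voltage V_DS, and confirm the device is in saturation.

V_G = V_DD·R_2/(R_1+R_2) = 10×33/153 = 2.16 V.
Assume saturation: I_D = (k_n/2)(V_GS − V_t)² with V_GS = V_G − I_D·R_S = 2.16 − 0.82·I_D.
Substituting gives 0.639·I_D² − 2.8·I_D + 1.27 = 0, with roots I_D = 0.514 or 3.87 mA.
The root I_D = 3.87 mA gives V_GS = -1.02 V ≤ V_t, so take I_D = 0.514 mA.
Then V_GS = 1.74 V and V_DS = V_DD − I_D(R_D+R_S) = 10 − 0.514×6.42 = 6.7 V.
Saturation requires V_DS ≥ V_GS − V_t = 0.735 V; 6.7 ≥ 0.735 ✓.

I_D ≈ 0.51 mA, V_DS ≈ 6.7 V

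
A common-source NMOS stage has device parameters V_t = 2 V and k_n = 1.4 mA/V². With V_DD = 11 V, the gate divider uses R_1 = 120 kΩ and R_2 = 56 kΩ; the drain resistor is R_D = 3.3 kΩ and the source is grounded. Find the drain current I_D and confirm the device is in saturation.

V_G = V_DD·R_2/(R_1+R_2) = 11×56/176 = 3.5 V. With the source grounded, V_GS = V_G = 3.5 V.
Assume saturation: I_D = (k_n/2)(V_GS − V_t)² = (1.4/2)×(3.5 − 2)² = 0.7×1.5² = 1.57 mA.
V_DS = V_DD − I_D·R_D = 11 − 1.57×3.3 = 5.8 V.
Saturation requires V_DS ≥ V_GS − V_t = 1.5 V; 5.8 ≥ 1.5 ✓.

I_D ≈ 1.6 mA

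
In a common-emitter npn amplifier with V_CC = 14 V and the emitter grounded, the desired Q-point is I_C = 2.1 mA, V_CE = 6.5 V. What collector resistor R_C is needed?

Collector loop: V_CC = I_C·R_C + V_CE.
R_C = (V_CC − V_CE)/I_C = (14 − 6.5)/2.1 = 3.57 kΩ.

R_C ≈ 3.6 kΩ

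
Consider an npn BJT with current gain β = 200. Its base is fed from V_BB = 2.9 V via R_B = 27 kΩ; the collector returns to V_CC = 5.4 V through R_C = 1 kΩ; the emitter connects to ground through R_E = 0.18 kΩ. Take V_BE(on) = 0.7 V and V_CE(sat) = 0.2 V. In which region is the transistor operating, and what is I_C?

saturation; I_C ≈ 4.4 mA

Assume active: I_B = (2.9 − 0.7)/(27 + 201×0.18) = 0.0348 mA, I_C = β·I_B = 6.96 mA.
Then V_CE = 5.4 − 6.96×1 − 7×0.18 = -2.82 V < 0.2 V — the active assumption fails.
Re-solve with V_CE = 0.2 V. KCL at the emitter: V_E/R_E = (V_BB−0.7−V_E)/R_B + (V_CC−0.2−V_E)/R_C, giving V_E = 0.801 V.
I_C = (V_CC − 0.2 − V_E)/R_C = (5.2 − 0.801)/1 = 4.4 mA.
Check: I_B = (2.2 − 0.801)/27 = 0.0518 mA, and β·I_B = 10.4 mA > I_C, confirming saturation.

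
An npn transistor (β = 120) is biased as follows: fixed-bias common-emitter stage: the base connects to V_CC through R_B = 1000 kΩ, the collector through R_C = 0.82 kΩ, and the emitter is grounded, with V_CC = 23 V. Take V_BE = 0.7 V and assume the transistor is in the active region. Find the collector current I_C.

Base loop: V_CC = I_B·R_B + V_BE, so I_B = (23 − 0.7)/1000 kΩ = 0.0223 mA.
In the active region I_C = β·I_B = 120 × 0.0223 = 2.68 mA.
Collector loop: V_CE = V_CC − I_C·R_C = 23 − 2.68×0.82 = 20.8 V.
Since V_CE = 20.8 V > V_CE(sat) ≈ 0.2 V, the transistor is in the active region as assumed.

I_C ≈ 2.7 mA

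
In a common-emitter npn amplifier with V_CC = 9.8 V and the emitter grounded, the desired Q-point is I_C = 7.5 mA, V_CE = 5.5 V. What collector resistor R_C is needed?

Collector loop: V_CC = I_C·R_C + V_CE.
R_C = (V_CC − V_CE)/I_C = (9.8 − 5.5)/7.5 = 0.573 kΩ.

R_C ≈ 0.57 kΩ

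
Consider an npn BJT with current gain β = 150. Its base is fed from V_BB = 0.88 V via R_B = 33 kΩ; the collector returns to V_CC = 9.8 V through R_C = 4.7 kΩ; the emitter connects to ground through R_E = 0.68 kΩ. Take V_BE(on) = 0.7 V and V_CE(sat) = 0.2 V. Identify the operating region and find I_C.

Assume active. Base-emitter loop: I_B = (V_BB − V_BE)/(R_B + (β+1)R_E) = (0.88 − 0.7)/(33 + 151×0.68) = 0.00133 mA.
I_C = β·I_B = 150×0.00133 = 0.199 mA.
V_CE = V_CC − I_C·R_C − I_E·R_E = 9.8 − 0.199×4.7 − 0.2×0.68 = 8.73 V > V_CE(sat), so the active-region assumption holds.

active; I_C ≈ 0.2 mA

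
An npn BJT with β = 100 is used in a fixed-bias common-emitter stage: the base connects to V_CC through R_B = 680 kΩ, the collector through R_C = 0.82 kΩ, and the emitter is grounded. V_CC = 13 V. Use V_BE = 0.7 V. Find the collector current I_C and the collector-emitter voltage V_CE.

Base loop: V_CC = I_B·R_B + V_BE, so I_B = (13 − 0.7)/680 kΩ = 0.0181 mA.
In the active region I_C = β·I_B = 100 × 0.0181 = 1.81 mA.
Collector loop: V_CE = V_CC − I_C·R_C = 13 − 1.81×0.82 = 11.5 V.
Since V_CE = 11.5 V > V_CE(sat) ≈ 0.2 V, the transistor is in the active region as assumed.

I_C ≈ 1.8 mA, V_CE ≈ 12 V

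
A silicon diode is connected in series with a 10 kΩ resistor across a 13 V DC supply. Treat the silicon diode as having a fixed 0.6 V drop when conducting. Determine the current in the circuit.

I ≈ 1.2 mA

KVL around the loop: 13 = V_D + I·R = 0.6 + I × 10 kΩ.
So I = (13 − 0.6) / 10 kΩ = 12.4 / 10 = 1.24 mA.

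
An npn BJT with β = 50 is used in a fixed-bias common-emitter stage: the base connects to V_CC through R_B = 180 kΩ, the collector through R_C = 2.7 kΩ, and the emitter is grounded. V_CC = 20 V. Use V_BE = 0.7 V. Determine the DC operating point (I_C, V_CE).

Base loop: V_CC = I_B·R_B + V_BE, so I_B = (20 − 0.7)/180 kΩ = 0.107 mA.
In the active region I_C = β·I_B = 50 × 0.107 = 5.36 mA.
Collector loop: V_CE = V_CC − I_C·R_C = 20 − 5.36×2.7 = 5.52 V.
Since V_CE = 5.52 V > V_CE(sat) ≈ 0.2 V, the transistor is in the active region as assumed.

I_C ≈ 5.4 mA, V_CE ≈ 5.5 V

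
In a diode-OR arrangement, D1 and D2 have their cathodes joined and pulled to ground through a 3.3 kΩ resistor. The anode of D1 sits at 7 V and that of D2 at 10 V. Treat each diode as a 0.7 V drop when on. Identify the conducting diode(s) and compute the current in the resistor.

Assume both conduct. Then node N would need to be at both 7−0.7 = 6.3 V and 10−0.7 = 9.3 V, which is impossible.
Assume only D2 conducts: V_N = 10 − 0.7 = 9.3 V, so I_R = 9.3/3.3 = 2.82 mA.
Check D1: its anode-to-cathode voltage is 7 − 9.3 = -2.3 V < 0.7 V, so it is off. The assumption is consistent.

Only D2 conducts; I_R ≈ 2.8 mA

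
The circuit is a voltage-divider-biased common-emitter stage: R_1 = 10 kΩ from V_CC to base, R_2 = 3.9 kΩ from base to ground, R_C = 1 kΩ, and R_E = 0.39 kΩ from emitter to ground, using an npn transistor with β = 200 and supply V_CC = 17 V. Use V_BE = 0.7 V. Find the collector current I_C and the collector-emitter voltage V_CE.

I_C ≈ 10 mA, V_CE ≈ 3 V

Thevenize the base divider: V_Th = V_CC·R_2/(R_1+R_2) = 17×3.9/13.9 = 4.77 V, R_Th = R_1‖R_2 = 2.81 kΩ.
Base-emitter loop: V_Th = I_B·R_Th + V_BE + (β+1)I_B·R_E, so I_B = (4.77 − 0.7) / (2.81 + 201×0.39) = 0.0501 mA.
I_C = β·I_B = 200×0.0501 = 10 mA, and I_E = (β+1)I_B = 10.1 mA.
V_CE = V_CC − I_C·R_C − I_E·R_E = 17 − 10×1 − 10.1×0.39 = 3.05 V.
V_CE = 3.05 V > 0.2 V confirms active-region operation.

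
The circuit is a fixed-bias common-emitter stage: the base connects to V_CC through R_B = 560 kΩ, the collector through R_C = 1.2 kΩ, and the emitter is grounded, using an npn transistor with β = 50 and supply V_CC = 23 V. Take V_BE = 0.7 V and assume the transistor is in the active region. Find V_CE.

V_CE ≈ 21 V

Base loop: V_CC = I_B·R_B + V_BE, so I_B = (23 − 0.7)/560 kΩ = 0.0398 mA.
In the active region I_C = β·I_B = 50 × 0.0398 = 1.99 mA.
Collector loop: V_CE = V_CC − I_C·R_C = 23 − 1.99×1.2 = 20.6 V.
Since V_CE = 20.6 V > V_CE(sat) ≈ 0.2 V, the transistor is in the active region as assumed.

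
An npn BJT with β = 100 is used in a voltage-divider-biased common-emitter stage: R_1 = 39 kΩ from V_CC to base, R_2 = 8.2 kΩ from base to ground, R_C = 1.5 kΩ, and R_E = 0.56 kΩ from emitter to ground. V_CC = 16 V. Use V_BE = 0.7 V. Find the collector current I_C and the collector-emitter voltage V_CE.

I_C ≈ 3.3 mA, V_CE ≈ 9.2 V

Thevenize the base divider: V_Th = V_CC·R_2/(R_1+R_2) = 16×8.2/47.2 = 2.78 V, R_Th = R_1‖R_2 = 6.78 kΩ.
Base-emitter loop: V_Th = I_B·R_Th + V_BE + (β+1)I_B·R_E, so I_B = (2.78 − 0.7) / (6.78 + 101×0.56) = 0.0328 mA.
I_C = β·I_B = 100×0.0328 = 3.28 mA, and I_E = (β+1)I_B = 3.32 mA.
V_CE = V_CC − I_C·R_C − I_E·R_E = 16 − 3.28×1.5 − 3.32×0.56 = 9.22 V.
V_CE = 9.22 V > 0.2 V confirms active-region operation.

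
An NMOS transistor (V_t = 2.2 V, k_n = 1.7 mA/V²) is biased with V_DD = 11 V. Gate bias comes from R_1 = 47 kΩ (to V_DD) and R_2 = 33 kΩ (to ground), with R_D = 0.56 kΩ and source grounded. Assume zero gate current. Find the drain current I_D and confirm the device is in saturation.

V_G = V_DD·R_2/(R_1+R_2) = 11×33/80 = 4.54 V. With the source grounded, V_GS = V_G = 4.54 V.
Assume saturation: I_D = (k_n/2)(V_GS − V_t)² = (1.7/2)×(4.54 − 2.2)² = 0.85×2.34² = 4.64 mA.
V_DS = V_DD − I_D·R_D = 11 − 4.64×0.56 = 8.4 V.
Saturation requires V_DS ≥ V_GS − V_t = 2.34 V; 8.4 ≥ 2.34 ✓.

I_D ≈ 4.6 mA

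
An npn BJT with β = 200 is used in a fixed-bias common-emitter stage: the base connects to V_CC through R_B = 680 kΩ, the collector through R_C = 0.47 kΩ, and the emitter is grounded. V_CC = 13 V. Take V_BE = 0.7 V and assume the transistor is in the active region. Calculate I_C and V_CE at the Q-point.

Base loop: V_CC = I_B·R_B + V_BE, so I_B = (13 − 0.7)/680 kΩ = 0.0181 mA.
In the active region I_C = β·I_B = 200 × 0.0181 = 3.62 mA.
Collector loop: V_CE = V_CC − I_C·R_C = 13 − 3.62×0.47 = 11.3 V.
Since V_CE = 11.3 V > V_CE(sat) ≈ 0.2 V, the transistor is in the active region as assumed.

I_C ≈ 3.6 mA, V_CE ≈ 11 V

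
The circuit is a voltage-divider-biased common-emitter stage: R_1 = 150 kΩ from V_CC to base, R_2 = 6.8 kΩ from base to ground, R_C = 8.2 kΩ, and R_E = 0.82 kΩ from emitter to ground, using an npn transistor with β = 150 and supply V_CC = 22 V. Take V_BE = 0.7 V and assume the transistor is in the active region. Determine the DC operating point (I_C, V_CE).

I_C ≈ 0.29 mA, V_CE ≈ 19 V

Thevenize the base divider: V_Th = V_CC·R_2/(R_1+R_2) = 22×6.8/157 = 0.954 V, R_Th = R_1‖R_2 = 6.51 kΩ.
Base-emitter loop: V_Th = I_B·R_Th + V_BE + (β+1)I_B·R_E, so I_B = (0.954 − 0.7) / (6.51 + 151×0.82) = 0.00195 mA.
I_C = β·I_B = 150×0.00195 = 0.292 mA, and I_E = (β+1)I_B = 0.294 mA.
V_CE = V_CC − I_C·R_C − I_E·R_E = 22 − 0.292×8.2 − 0.294×0.82 = 19.4 V.
V_CE = 19.4 V > 0.2 V confirms active-region operation.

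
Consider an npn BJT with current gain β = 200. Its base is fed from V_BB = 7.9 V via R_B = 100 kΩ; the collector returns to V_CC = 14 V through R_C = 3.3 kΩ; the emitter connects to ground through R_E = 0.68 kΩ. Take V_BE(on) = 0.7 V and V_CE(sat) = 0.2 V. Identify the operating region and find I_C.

saturation; I_C ≈ 3.5 mA

Assume active: I_B = (7.9 − 0.7)/(100 + 201×0.68) = 0.0304 mA, I_C = β·I_B = 6.08 mA.
Then V_CE = 14 − 6.08×3.3 − 6.11×0.68 = -10.2 V < 0.2 V — the active assumption fails.
Re-solve with V_CE = 0.2 V. KCL at the emitter: V_E/R_E = (V_BB−0.7−V_E)/R_B + (V_CC−0.2−V_E)/R_C, giving V_E = 2.38 V.
I_C = (V_CC − 0.2 − V_E)/R_C = (13.8 − 2.38)/3.3 = 3.46 mA.
Check: I_B = (7.2 − 2.38)/100 = 0.0482 mA, and β·I_B = 9.63 mA > I_C, confirming saturation.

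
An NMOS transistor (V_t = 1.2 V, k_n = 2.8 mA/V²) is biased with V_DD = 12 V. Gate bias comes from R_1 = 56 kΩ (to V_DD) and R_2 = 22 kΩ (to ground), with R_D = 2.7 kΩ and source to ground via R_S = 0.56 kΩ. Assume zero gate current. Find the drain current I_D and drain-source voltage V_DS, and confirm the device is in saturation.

I_D ≈ 1.8 mA, V_DS ≈ 6 V

V_G = V_DD·R_2/(R_1+R_2) = 12×22/78 = 3.38 V.
Assume saturation: I_D = (k_n/2)(V_GS − V_t)² with V_GS = V_G − I_D·R_S = 3.38 − 0.56·I_D.
Substituting gives 0.439·I_D² − 4.43·I_D + 6.68 = 0, with roots I_D = 1.85 or 8.23 mA.
The root I_D = 8.23 mA gives V_GS = -1.22 V ≤ V_t, so take I_D = 1.85 mA.
Then V_GS = 2.35 V and V_DS = V_DD − I_D(R_D+R_S) = 12 − 1.85×3.26 = 5.97 V.
Saturation requires V_DS ≥ V_GS − V_t = 1.15 V; 5.97 ≥ 1.15 ✓.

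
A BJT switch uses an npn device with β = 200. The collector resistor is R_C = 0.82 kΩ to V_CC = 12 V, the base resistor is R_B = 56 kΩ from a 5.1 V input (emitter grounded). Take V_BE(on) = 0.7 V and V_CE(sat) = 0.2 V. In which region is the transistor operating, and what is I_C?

Assume active: I_B = (5.1 − 0.7)/56 = 0.0786 mA, giving I_C = β·I_B = 15.7 mA.
But then V_CE = 12 − 15.7×0.82 = -0.886 V < V_CE(sat) = 0.2 V — impossible in the active region.
So the transistor is saturated. With V_CE = 0.2 V, I_C = (V_CC − 0.2)/R_C = 11.8/0.82 = 14.4 mA.
Check: β·I_B = 15.7 mA > I_C = 14.4 mA, confirming saturation.

saturation; I_C ≈ 14 mA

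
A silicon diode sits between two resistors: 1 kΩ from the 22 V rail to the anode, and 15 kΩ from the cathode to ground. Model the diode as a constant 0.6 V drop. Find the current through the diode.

The two resistors are in series with the diode, so KVL gives 22 = I·1 + 0.6 + I·15.
I = (22 − 0.6) / (1 + 15) kΩ = 21.4 / 16 = 1.34 mA.

I ≈ 1.3 mA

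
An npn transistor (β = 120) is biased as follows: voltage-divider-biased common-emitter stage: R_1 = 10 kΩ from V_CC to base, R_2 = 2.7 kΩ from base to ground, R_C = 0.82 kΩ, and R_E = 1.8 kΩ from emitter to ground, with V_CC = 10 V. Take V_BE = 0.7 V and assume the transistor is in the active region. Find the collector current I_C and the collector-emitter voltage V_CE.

Thevenize the base divider: V_Th = V_CC·R_2/(R_1+R_2) = 10×2.7/12.7 = 2.13 V, R_Th = R_1‖R_2 = 2.13 kΩ.
Base-emitter loop: V_Th = I_B·R_Th + V_BE + (β+1)I_B·R_E, so I_B = (2.13 − 0.7) / (2.13 + 121×1.8) = 0.00648 mA.
I_C = β·I_B = 120×0.00648 = 0.778 mA, and I_E = (β+1)I_B = 0.785 mA.
V_CE = V_CC − I_C·R_C − I_E·R_E = 10 − 0.778×0.82 − 0.785×1.8 = 7.95 V.
V_CE = 7.95 V > 0.2 V confirms active-region operation.

I_C ≈ 0.78 mA, V_CE ≈ 7.9 V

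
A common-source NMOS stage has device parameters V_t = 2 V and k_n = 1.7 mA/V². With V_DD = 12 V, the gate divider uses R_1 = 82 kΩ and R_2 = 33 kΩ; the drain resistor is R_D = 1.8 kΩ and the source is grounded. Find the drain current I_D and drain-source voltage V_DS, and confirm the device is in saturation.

I_D ≈ 1.8 mA, V_DS ≈ 8.8 V

V_G = V_DD·R_2/(R_1+R_2) = 12×33/115 = 3.44 V. With the source grounded, V_GS = V_G = 3.44 V.
Assume saturation: I_D = (k_n/2)(V_GS − V_t)² = (1.7/2)×(3.44 − 2)² = 0.85×1.44² = 1.77 mA.
V_DS = V_DD − I_D·R_D = 12 − 1.77×1.8 = 8.81 V.
Saturation requires V_DS ≥ V_GS − V_t = 1.44 V; 8.81 ≥ 1.44 ✓.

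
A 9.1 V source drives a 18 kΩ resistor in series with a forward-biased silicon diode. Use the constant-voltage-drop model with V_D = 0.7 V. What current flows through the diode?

I ≈ 0.47 mA

KVL around the loop: 9.1 = V_D + I·R = 0.7 + I × 18 kΩ.
So I = (9.1 − 0.7) / 18 kΩ = 8.4 / 18 = 0.467 mA.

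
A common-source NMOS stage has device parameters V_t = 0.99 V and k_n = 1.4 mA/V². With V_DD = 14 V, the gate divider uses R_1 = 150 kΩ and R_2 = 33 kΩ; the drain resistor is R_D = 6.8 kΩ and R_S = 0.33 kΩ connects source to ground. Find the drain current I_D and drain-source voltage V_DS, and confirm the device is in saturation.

V_G = V_DD·R_2/(R_1+R_2) = 14×33/183 = 2.52 V.
Assume saturation: I_D = (k_n/2)(V_GS − V_t)² with V_GS = V_G − I_D·R_S = 2.52 − 0.33·I_D.
Substituting gives 0.0762·I_D² − 1.71·I_D + 1.65 = 0, with roots I_D = 1.01 or 21.4 mA.
The root I_D = 21.4 mA gives V_GS = -4.54 V ≤ V_t, so take I_D = 1.01 mA.
Then V_GS = 2.19 V and V_DS = V_DD − I_D(R_D+R_S) = 14 − 1.01×7.13 = 6.8 V.
Saturation requires V_DS ≥ V_GS − V_t = 1.2 V; 6.8 ≥ 1.2 ✓.

I_D ≈ 1 mA, V_DS ≈ 6.8 V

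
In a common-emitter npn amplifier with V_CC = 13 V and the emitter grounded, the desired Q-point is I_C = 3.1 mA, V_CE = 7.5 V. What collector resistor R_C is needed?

Collector loop: V_CC = I_C·R_C + V_CE.
R_C = (V_CC − V_CE)/I_C = (13 − 7.5)/3.1 = 1.77 kΩ.

R_C ≈ 1.8 kΩ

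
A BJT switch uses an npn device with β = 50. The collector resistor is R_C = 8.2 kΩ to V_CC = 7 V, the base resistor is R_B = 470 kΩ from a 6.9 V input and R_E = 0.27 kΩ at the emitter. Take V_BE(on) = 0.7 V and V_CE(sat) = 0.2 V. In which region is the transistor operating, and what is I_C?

active; I_C ≈ 0.64 mA

Assume active. Base-emitter loop: I_B = (V_BB − V_BE)/(R_B + (β+1)R_E) = (6.9 − 0.7)/(470 + 51×0.27) = 0.0128 mA.
I_C = β·I_B = 50×0.0128 = 0.641 mA.
V_CE = V_CC − I_C·R_C − I_E·R_E = 7 − 0.641×8.2 − 0.654×0.27 = 1.57 V > V_CE(sat), so the active-region assumption holds.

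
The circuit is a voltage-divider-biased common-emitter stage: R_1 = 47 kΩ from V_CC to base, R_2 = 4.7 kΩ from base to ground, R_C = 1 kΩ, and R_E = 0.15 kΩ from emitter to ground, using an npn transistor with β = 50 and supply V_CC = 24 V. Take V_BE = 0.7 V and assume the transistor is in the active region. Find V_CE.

V_CE ≈ 17 V

Thevenize the base divider: V_Th = V_CC·R_2/(R_1+R_2) = 24×4.7/51.7 = 2.18 V, R_Th = R_1‖R_2 = 4.27 kΩ.
Base-emitter loop: V_Th = I_B·R_Th + V_BE + (β+1)I_B·R_E, so I_B = (2.18 − 0.7) / (4.27 + 51×0.15) = 0.124 mA.
I_C = β·I_B = 50×0.124 = 6.21 mA, and I_E = (β+1)I_B = 6.34 mA.
V_CE = V_CC − I_C·R_C − I_E·R_E = 24 − 6.21×1 − 6.34×0.15 = 16.8 V.
V_CE = 16.8 V > 0.2 V confirms active-region operation.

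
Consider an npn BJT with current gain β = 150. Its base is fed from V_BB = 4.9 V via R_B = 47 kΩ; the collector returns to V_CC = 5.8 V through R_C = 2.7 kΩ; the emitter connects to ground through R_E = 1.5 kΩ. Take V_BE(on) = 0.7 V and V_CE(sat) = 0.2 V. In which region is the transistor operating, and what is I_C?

saturation; I_C ≈ 1.3 mA

Assume active: I_B = (4.9 − 0.7)/(47 + 151×1.5) = 0.0154 mA, I_C = β·I_B = 2.3 mA.
Then V_CE = 5.8 − 2.3×2.7 − 2.32×1.5 = -3.9 V < 0.2 V — the active assumption fails.
Re-solve with V_CE = 0.2 V. KCL at the emitter: V_E/R_E = (V_BB−0.7−V_E)/R_B + (V_CC−0.2−V_E)/R_C, giving V_E = 2.04 V.
I_C = (V_CC − 0.2 − V_E)/R_C = (5.6 − 2.04)/2.7 = 1.32 mA.
Check: I_B = (4.2 − 2.04)/47 = 0.0459 mA, and β·I_B = 6.88 mA > I_C, confirming saturation.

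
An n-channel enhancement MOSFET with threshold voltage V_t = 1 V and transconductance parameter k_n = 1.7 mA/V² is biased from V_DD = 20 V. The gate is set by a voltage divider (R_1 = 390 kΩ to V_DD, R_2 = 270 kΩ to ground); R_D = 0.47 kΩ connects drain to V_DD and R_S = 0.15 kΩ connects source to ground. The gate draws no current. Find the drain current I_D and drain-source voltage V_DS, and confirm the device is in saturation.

I_D ≈ 18 mA, V_DS ≈ 9.1 V

V_G = V_DD·R_2/(R_1+R_2) = 20×270/660 = 8.18 V.
Assume saturation: I_D = (k_n/2)(V_GS − V_t)² with V_GS = V_G − I_D·R_S = 8.18 − 0.15·I_D.
Substituting gives 0.0191·I_D² − 2.83·I_D + 43.8 = 0, with roots I_D = 17.6 or 130 mA.
The root I_D = 130 mA gives V_GS = -11.4 V ≤ V_t, so take I_D = 17.6 mA.
Then V_GS = 5.55 V and V_DS = V_DD − I_D(R_D+R_S) = 20 − 17.6×0.62 = 9.11 V.
Saturation requires V_DS ≥ V_GS − V_t = 4.55 V; 9.11 ≥ 4.55 ✓.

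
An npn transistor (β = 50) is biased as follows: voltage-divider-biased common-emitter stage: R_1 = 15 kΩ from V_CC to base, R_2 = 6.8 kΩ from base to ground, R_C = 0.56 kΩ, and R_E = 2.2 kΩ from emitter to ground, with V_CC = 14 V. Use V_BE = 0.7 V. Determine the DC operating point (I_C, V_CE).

Thevenize the base divider: V_Th = V_CC·R_2/(R_1+R_2) = 14×6.8/21.8 = 4.37 V, R_Th = R_1‖R_2 = 4.68 kΩ.
Base-emitter loop: V_Th = I_B·R_Th + V_BE + (β+1)I_B·R_E, so I_B = (4.37 − 0.7) / (4.68 + 51×2.2) = 0.0314 mA.
I_C = β·I_B = 50×0.0314 = 1.57 mA, and I_E = (β+1)I_B = 1.6 mA.
V_CE = V_CC − I_C·R_C − I_E·R_E = 14 − 1.57×0.56 − 1.6×2.2 = 9.6 V.
V_CE = 9.6 V > 0.2 V confirms active-region operation.

I_C ≈ 1.6 mA, V_CE ≈ 9.6 V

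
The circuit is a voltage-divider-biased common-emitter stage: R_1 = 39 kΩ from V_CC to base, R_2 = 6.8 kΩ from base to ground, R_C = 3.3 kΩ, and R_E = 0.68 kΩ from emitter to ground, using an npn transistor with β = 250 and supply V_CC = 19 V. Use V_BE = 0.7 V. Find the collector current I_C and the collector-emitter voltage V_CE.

Thevenize the base divider: V_Th = V_CC·R_2/(R_1+R_2) = 19×6.8/45.8 = 2.82 V, R_Th = R_1‖R_2 = 5.79 kΩ.
Base-emitter loop: V_Th = I_B·R_Th + V_BE + (β+1)I_B·R_E, so I_B = (2.82 − 0.7) / (5.79 + 251×0.68) = 0.012 mA.
I_C = β·I_B = 250×0.012 = 3 mA, and I_E = (β+1)I_B = 3.02 mA.
V_CE = V_CC − I_C·R_C − I_E·R_E = 19 − 3×3.3 − 3.02×0.68 = 7.03 V.
V_CE = 7.03 V > 0.2 V confirms active-region operation.

I_C ≈ 3 mA, V_CE ≈ 7 V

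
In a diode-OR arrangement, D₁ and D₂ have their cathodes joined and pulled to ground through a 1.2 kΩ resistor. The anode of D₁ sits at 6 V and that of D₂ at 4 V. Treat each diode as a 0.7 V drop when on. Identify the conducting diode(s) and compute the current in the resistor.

Only D₁ conducts; I_R ≈ 4.4 mA

Assume both conduct. Then node N would need to be at both 6−0.7 = 5.3 V and 4−0.7 = 3.3 V, which is impossible.
Assume only D₁ conducts: V_N = 6 − 0.7 = 5.3 V, so I_R = 5.3/1.2 = 4.42 mA.
Check D₂: its anode-to-cathode voltage is 4 − 5.3 = -1.3 V < 0.7 V, so it is off. The assumption is consistent.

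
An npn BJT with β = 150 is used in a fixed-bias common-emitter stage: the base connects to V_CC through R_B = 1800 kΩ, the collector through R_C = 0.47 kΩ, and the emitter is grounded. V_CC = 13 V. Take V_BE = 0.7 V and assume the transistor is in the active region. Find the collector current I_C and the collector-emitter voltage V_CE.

I_C ≈ 1 mA, V_CE ≈ 13 V

Base loop: V_CC = I_B·R_B + V_BE, so I_B = (13 − 0.7)/1800 kΩ = 0.00683 mA.
In the active region I_C = β·I_B = 150 × 0.00683 = 1.03 mA.
Collector loop: V_CE = V_CC − I_C·R_C = 13 − 1.03×0.47 = 12.5 V.
Since V_CE = 12.5 V > V_CE(sat) ≈ 0.2 V, the transistor is in the active region as assumed.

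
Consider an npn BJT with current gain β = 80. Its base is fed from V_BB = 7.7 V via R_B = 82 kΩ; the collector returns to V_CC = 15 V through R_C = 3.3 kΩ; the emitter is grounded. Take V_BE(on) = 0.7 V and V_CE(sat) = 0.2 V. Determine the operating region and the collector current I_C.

Assume active: I_B = (7.7 − 0.7)/82 = 0.0854 mA, giving I_C = β·I_B = 6.83 mA.
But then V_CE = 15 − 6.83×3.3 = -7.54 V < V_CE(sat) = 0.2 V — impossible in the active region.
So the transistor is saturated. With V_CE = 0.2 V, I_C = (V_CC − 0.2)/R_C = 14.8/3.3 = 4.48 mA.
Check: β·I_B = 6.83 mA > I_C = 4.48 mA, confirming saturation.

saturation; I_C ≈ 4.5 mA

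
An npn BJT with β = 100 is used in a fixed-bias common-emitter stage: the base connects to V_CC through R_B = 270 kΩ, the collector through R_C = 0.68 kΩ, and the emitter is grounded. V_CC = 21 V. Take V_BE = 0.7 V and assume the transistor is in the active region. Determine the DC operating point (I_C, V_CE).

I_C ≈ 7.5 mA, V_CE ≈ 16 V

Base loop: V_CC = I_B·R_B + V_BE, so I_B = (21 − 0.7)/270 kΩ = 0.0752 mA.
In the active region I_C = β·I_B = 100 × 0.0752 = 7.52 mA.
Collector loop: V_CE = V_CC − I_C·R_C = 21 − 7.52×0.68 = 15.9 V.
Since V_CE = 15.9 V > V_CE(sat) ≈ 0.2 V, the transistor is in the active region as assumed.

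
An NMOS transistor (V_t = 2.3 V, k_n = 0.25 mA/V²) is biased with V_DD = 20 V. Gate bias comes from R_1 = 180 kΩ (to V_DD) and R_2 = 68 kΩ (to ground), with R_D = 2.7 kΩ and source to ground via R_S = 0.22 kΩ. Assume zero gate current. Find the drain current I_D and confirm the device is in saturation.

V_G = V_DD·R_2/(R_1+R_2) = 20×68/248 = 5.48 V.
Assume saturation: I_D = (k_n/2)(V_GS − V_t)² with V_GS = V_G − I_D·R_S = 5.48 − 0.22·I_D.
Substituting gives 0.00605·I_D² − 1.18·I_D + 1.27 = 0, with roots I_D = 1.08 or 193 mA.
The root I_D = 193 mA gives V_GS = -37 V ≤ V_t, so take I_D = 1.08 mA.
Then V_GS = 5.25 V and V_DS = V_DD − I_D(R_D+R_S) = 20 − 1.08×2.92 = 16.8 V.
Saturation requires V_DS ≥ V_GS − V_t = 2.95 V; 16.8 ≥ 2.95 ✓.

I_D ≈ 1.1 mA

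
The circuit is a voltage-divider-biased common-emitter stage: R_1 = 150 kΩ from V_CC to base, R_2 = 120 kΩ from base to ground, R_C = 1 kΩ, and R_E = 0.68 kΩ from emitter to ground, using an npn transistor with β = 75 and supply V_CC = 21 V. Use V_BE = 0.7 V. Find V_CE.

Thevenize the base divider: V_Th = V_CC·R_2/(R_1+R_2) = 21×120/270 = 9.33 V, R_Th = R_1‖R_2 = 66.7 kΩ.
Base-emitter loop: V_Th = I_B·R_Th + V_BE + (β+1)I_B·R_E, so I_B = (9.33 − 0.7) / (66.7 + 76×0.68) = 0.0729 mA.
I_C = β·I_B = 75×0.0729 = 5.47 mA, and I_E = (β+1)I_B = 5.54 mA.
V_CE = V_CC − I_C·R_C − I_E·R_E = 21 − 5.47×1 − 5.54×0.68 = 11.8 V.
V_CE = 11.8 V > 0.2 V confirms active-region operation.

V_CE ≈ 12 V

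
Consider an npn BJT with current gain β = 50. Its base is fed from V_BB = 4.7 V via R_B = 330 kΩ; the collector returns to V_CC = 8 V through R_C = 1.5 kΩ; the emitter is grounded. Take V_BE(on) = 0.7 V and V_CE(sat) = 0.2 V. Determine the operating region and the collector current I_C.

active; I_C ≈ 0.61 mA

Assume active. Base-emitter loop: I_B = (V_BB − V_BE)/R_B = (4.7 − 0.7)/330 = 0.0121 mA.
I_C = β·I_B = 50×0.0121 = 0.606 mA.
V_CE = V_CC − I_C·R_C = 8 − 0.606×1.5 = 7.09 V > V_CE(sat), so the active-region assumption holds.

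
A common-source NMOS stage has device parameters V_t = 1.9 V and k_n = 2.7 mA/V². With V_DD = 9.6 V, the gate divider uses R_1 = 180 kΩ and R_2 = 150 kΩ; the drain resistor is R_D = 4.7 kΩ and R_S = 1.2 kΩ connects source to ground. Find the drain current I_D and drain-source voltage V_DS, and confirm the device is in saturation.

V_G = V_DD·R_2/(R_1+R_2) = 9.6×150/330 = 4.36 V.
Assume saturation: I_D = (k_n/2)(V_GS − V_t)² with V_GS = V_G − I_D·R_S = 4.36 − 1.2·I_D.
Substituting gives 1.94·I_D² − 8.98·I_D + 8.19 = 0, with roots I_D = 1.25 or 3.37 mA.
The root I_D = 3.37 mA gives V_GS = 0.32 V ≤ V_t, so take I_D = 1.25 mA.
Then V_GS = 2.86 V and V_DS = V_DD − I_D(R_D+R_S) = 9.6 − 1.25×5.9 = 2.22 V.
Saturation requires V_DS ≥ V_GS − V_t = 0.963 V; 2.22 ≥ 0.963 ✓.

I_D ≈ 1.3 mA, V_DS ≈ 2.2 V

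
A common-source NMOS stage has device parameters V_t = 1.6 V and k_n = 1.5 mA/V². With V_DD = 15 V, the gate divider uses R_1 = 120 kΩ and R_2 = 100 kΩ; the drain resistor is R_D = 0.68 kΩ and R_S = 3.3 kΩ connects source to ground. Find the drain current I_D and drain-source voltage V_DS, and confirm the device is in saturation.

V_G = V_DD·R_2/(R_1+R_2) = 15×100/220 = 6.82 V.
Assume saturation: I_D = (k_n/2)(V_GS − V_t)² with V_GS = V_G − I_D·R_S = 6.82 − 3.3·I_D.
Substituting gives 8.17·I_D² − 26.8·I_D + 20.4 = 0, with roots I_D = 1.2 or 2.09 mA.
The root I_D = 2.09 mA gives V_GS = -0.068 V ≤ V_t, so take I_D = 1.2 mA.
Then V_GS = 2.86 V and V_DS = V_DD − I_D(R_D+R_S) = 15 − 1.2×3.98 = 10.2 V.
Saturation requires V_DS ≥ V_GS − V_t = 1.26 V; 10.2 ≥ 1.26 ✓.

I_D ≈ 1.2 mA, V_DS ≈ 10 V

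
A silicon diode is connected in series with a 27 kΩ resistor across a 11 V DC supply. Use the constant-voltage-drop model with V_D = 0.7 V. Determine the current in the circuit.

KVL around the loop: 11 = V_D + I·R = 0.7 + I × 27 kΩ.
So I = (11 − 0.7) / 27 kΩ = 10.3 / 27 = 0.381 mA.

I ≈ 0.38 mA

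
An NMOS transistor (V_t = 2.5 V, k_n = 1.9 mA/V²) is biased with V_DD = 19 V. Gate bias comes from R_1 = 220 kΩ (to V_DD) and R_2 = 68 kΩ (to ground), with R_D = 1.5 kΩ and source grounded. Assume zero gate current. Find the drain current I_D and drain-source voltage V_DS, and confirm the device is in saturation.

I_D ≈ 3.7 mA, V_DS ≈ 13 V

V_G = V_DD·R_2/(R_1+R_2) = 19×68/288 = 4.49 V. With the source grounded, V_GS = V_G = 4.49 V.
Assume saturation: I_D = (k_n/2)(V_GS − V_t)² = (1.9/2)×(4.49 − 2.5)² = 0.95×1.99² = 3.75 mA.
V_DS = V_DD − I_D·R_D = 19 − 3.75×1.5 = 13.4 V.
Saturation requires V_DS ≥ V_GS − V_t = 1.99 V; 13.4 ≥ 1.99 ✓.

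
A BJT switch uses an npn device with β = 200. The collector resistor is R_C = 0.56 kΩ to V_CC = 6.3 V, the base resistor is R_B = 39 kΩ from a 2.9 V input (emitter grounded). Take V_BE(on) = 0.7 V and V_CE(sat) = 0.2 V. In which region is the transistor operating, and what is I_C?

Assume active: I_B = (2.9 − 0.7)/39 = 0.0564 mA, giving I_C = β·I_B = 11.3 mA.
But then V_CE = 6.3 − 11.3×0.56 = -0.0179 V < V_CE(sat) = 0.2 V — impossible in the active region.
So the transistor is saturated. With V_CE = 0.2 V, I_C = (V_CC − 0.2)/R_C = 6.1/0.56 = 10.9 mA.
Check: β·I_B = 11.3 mA > I_C = 10.9 mA, confirming saturation.

saturation; I_C ≈ 11 mA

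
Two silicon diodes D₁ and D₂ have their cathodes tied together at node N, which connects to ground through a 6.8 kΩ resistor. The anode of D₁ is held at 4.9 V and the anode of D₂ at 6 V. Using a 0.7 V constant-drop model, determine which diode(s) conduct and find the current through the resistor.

Assume both conduct. Then node N would need to be at both 4.9−0.7 = 4.2 V and 6−0.7 = 5.3 V, which is impossible.
Assume only D₂ conducts: V_N = 6 − 0.7 = 5.3 V, so I_R = 5.3/6.8 = 0.779 mA.
Check D₁: its anode-to-cathode voltage is 4.9 − 5.3 = -0.4 V < 0.7 V, so it is off. The assumption is consistent.

Only D₂ conducts; I_R ≈ 0.78 mA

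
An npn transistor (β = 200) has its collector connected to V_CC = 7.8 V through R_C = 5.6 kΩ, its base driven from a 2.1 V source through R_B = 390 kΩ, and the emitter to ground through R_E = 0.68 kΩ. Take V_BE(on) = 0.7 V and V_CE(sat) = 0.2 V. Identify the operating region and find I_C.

Assume active. Base-emitter loop: I_B = (V_BB − V_BE)/(R_B + (β+1)R_E) = (2.1 − 0.7)/(390 + 201×0.68) = 0.00266 mA.
I_C = β·I_B = 200×0.00266 = 0.532 mA.
V_CE = V_CC − I_C·R_C − I_E·R_E = 7.8 − 0.532×5.6 − 0.534×0.68 = 4.46 V > V_CE(sat), so the active-region assumption holds.

active; I_C ≈ 0.53 mA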